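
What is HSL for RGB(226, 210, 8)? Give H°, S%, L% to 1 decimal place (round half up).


Normalize: R'=226/255≈0.8863, G'=210/255≈0.8235, B'=8/255≈0.0314
Max=226/255, Min=8/255, Δ=Max-Min=218/255
L = (Max+Min)/2 = (226+8)/510 = 234/510 = 0.45882… → L = 45.9%
L ≤ 0.5 → S = Δ/(Max+Min) = 218/(226+8) = 218/234 = 0.93162… → S = 93.2%
(the 1/255 factors cancel in S and H, so raw channel differences can be used)
Max is R' → H = 60 × (((G-B)/Δ) mod 6) = 60 × (((210-8)/218) mod 6)
  202/218 = 0.9266…
  H = 60 × 0.9266… = 55.596…° → H = 55.6°
= HSL(55.6°, 93.2%, 45.9%)


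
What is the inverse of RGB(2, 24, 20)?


Invert: (255-R, 255-G, 255-B)
R: 255-2 = 253
G: 255-24 = 231
B: 255-20 = 235
= RGB(253, 231, 235)


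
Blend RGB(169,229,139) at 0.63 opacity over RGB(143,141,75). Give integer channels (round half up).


C = α×F + (1-α)×B, with 1-α = 0.37
R: 0.63×169 + 0.37×143 = 106.47 + 52.91 = 159.38 → 159
G: 0.63×229 + 0.37×141 = 144.27 + 52.17 = 196.44 → 196
B: 0.63×139 + 0.37×75 = 87.57 + 27.75 = 115.32 → 115
= RGB(159, 196, 115)


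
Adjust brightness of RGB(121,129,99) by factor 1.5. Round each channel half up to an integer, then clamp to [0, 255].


Multiply each channel by 1.5, round half up, clamp to [0, 255]
R: 121×1.5 = 181.5 → round → 182
G: 129×1.5 = 193.5 → round → 194
B: 99×1.5 = 148.5 → round → 149
= RGB(182, 194, 149)


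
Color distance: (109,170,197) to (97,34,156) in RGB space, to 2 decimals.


d = √[(R₁-R₂)² + (G₁-G₂)² + (B₁-B₂)²]
d = √[(109-97)² + (170-34)² + (197-156)²]
d = √[144 + 18496 + 1681]
d = √20321
d ≈ 142.55


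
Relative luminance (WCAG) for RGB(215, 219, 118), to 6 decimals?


Linearize each channel (sRGB transfer function): c = v/255; c_lin = c/12.92 if c ≤ 0.04045, else ((c+0.055)/1.055)^2.4
  R: 215/255 ≈ 0.843137 > 0.04045 → ((0.843137+0.055)/1.055)^2.4 ≈ 0.679542
  G: 219/255 ≈ 0.858824 > 0.04045 → ((0.858824+0.055)/1.055)^2.4 ≈ 0.708376
  B: 118/255 ≈ 0.462745 > 0.04045 → ((0.462745+0.055)/1.055)^2.4 ≈ 0.181164
R_lin = 0.679542, G_lin = 0.708376, B_lin = 0.181164
L = 0.2126×R + 0.7152×G + 0.0722×B
L = 0.2126×0.679542 + 0.7152×0.708376 + 0.0722×0.181164
L ≈ 0.664181


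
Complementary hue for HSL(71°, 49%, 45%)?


Complement = opposite side of color wheel = hue + 180°
H' = (71 + 180) mod 360 = 251°
S and L unchanged.
= HSL(251°, 49%, 45%)


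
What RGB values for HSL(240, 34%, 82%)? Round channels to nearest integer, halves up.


H=240°, S=0.34, L=0.82
C = (1-|2L-1|)×S = (1-|0.64|)×0.34 = 0.1224
H' = H/60 = 240/60 ≈ 4.0000; X = C×(1-|H' mod 2 - 1|) = 0.0
m = L - C/2 = 0.82 - 0.0612 = 0.7588
Sector ⌊H'⌋ = 4 → (R',G',B') = (0.0, 0.0, 0.1224)
RGB = ((R'+m)×255, (G'+m)×255, (B'+m)×255) = (193.494, 193.494, 224.706)
Round half up → RGB(193, 193, 225)


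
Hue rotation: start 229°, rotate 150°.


New hue = (H + rotation) mod 360
New hue = (229 + 150) mod 360
= 379 mod 360
= 19°


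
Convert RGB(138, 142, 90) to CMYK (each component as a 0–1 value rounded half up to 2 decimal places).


R'=138/255≈0.5412, G'=142/255≈0.5569, B'=90/255≈0.3529
K = 1 - max(R',G',B') = 1 - 142/255 = 113/255 = 0.44313… → 0.44
(1-R'-K)/(1-K) simplifies to (max-R)/max with max = 142:
C = (142-138)/142 = 4/142 = 0.02816… → 0.03
M = (142-142)/142 = 0/142 = 0 → 0.00
Y = (142-90)/142 = 52/142 = 0.36619… → 0.37
= CMYK(0.03, 0.00, 0.37, 0.44)


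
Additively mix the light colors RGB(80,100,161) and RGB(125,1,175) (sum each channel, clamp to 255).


Additive: each channel = min(255, C₁+C₂)
R: 80+125 = 205 → 205
G: 100+1 = 101 → 101
B: 161+175 = 336 → 255
= RGB(205, 101, 255)


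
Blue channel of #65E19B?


Color: #65E19B
R = 65 = 101
G = E1 = 225
B = 9B = 155
Blue = 155


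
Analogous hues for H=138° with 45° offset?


Base hue: 138°
Left analog: (138 - 45) mod 360 = 93°
Right analog: (138 + 45) mod 360 = 183°
Analogous hues = 93° and 183°


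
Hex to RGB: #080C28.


08 → 8 (R)
0C → 12 (G)
28 → 40 (B)
= RGB(8, 12, 40)


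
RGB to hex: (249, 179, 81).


R = 249 → F9 (hex)
G = 179 → B3 (hex)
B = 81 → 51 (hex)
Hex = #F9B351


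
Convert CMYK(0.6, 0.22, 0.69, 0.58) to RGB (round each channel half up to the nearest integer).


R = 255 × (1-C) × (1-K) = 255 × 0.40 × 0.42 = 42.84 → 43
G = 255 × (1-M) × (1-K) = 255 × 0.78 × 0.42 = 83.538 → 84
B = 255 × (1-Y) × (1-K) = 255 × 0.31 × 0.42 = 33.201 → 33
= RGB(43, 84, 33)


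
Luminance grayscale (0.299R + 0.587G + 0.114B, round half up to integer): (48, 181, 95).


Gray = 0.299×R + 0.587×G + 0.114×B
Gray = 0.299×48 + 0.587×181 + 0.114×95
Gray = 14.352 + 106.247 + 10.830
Gray = 131.429 → round half up → 131
Gray = 131


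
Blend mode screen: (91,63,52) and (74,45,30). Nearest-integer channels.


Screen: C = 255 - (255-A)×(255-B)/255, rounded to nearest integer
R: 255 - (255-91)×(255-74)/255 = 255 - 29684/255 ≈ 255 - 116.408 = 138.592 → 139
G: 255 - (255-63)×(255-45)/255 = 255 - 40320/255 ≈ 255 - 158.118 = 96.882 → 97
B: 255 - (255-52)×(255-30)/255 = 255 - 45675/255 ≈ 255 - 179.118 = 75.882 → 76
= RGB(139, 97, 76)


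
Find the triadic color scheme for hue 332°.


Triadic: equally spaced at 120° intervals
H1 = 332°
H2 = (332 + 120) mod 360 = 92°
H3 = (332 + 240) mod 360 = 212°
Triadic = 332°, 92°, 212°


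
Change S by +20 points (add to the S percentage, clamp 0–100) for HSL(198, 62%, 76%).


Original S = 62%
Adjustment = +20 percentage points
New S = 62 + (20) = 82
Clamp to [0, 100] → 82
= HSL(198°, 82%, 76%)


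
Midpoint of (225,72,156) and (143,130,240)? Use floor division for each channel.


Midpoint: each channel = ⌊(C₁+C₂)/2⌋
R: ⌊(225+143)/2⌋ = 184
G: ⌊(72+130)/2⌋ = 101
B: ⌊(156+240)/2⌋ = 198
= RGB(184, 101, 198)


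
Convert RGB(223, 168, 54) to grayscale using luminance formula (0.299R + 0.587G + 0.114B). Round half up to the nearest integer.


Gray = 0.299×R + 0.587×G + 0.114×B
Gray = 0.299×223 + 0.587×168 + 0.114×54
Gray = 66.677 + 98.616 + 6.156
Gray = 171.449 → round half up → 171
Gray = 171


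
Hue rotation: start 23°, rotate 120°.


New hue = (H + rotation) mod 360
New hue = (23 + 120) mod 360
= 143 mod 360
= 143°


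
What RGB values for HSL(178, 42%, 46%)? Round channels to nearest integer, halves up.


H=178°, S=0.42, L=0.46
C = (1-|2L-1|)×S = (1-|-0.08|)×0.42 = 0.3864
H' = H/60 = 178/60 ≈ 2.9667; X = C×(1-|H' mod 2 - 1|) = 0.37352
m = L - C/2 = 0.46 - 0.1932 = 0.2668
Sector ⌊H'⌋ = 2 → (R',G',B') = (0.0, 0.3864, 0.37352)
RGB = ((R'+m)×255, (G'+m)×255, (B'+m)×255) = (68.034, 166.566, 163.2816)
Round half up → RGB(68, 167, 163)


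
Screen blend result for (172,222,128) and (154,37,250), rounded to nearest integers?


Screen: C = 255 - (255-A)×(255-B)/255, rounded to nearest integer
R: 255 - (255-172)×(255-154)/255 = 255 - 8383/255 ≈ 255 - 32.875 = 222.125 → 222
G: 255 - (255-222)×(255-37)/255 = 255 - 7194/255 ≈ 255 - 28.212 = 226.788 → 227
B: 255 - (255-128)×(255-250)/255 = 255 - 635/255 ≈ 255 - 2.490 = 252.510 → 253
= RGB(222, 227, 253)


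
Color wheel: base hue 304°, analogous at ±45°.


Base hue: 304°
Left analog: (304 - 45) mod 360 = 259°
Right analog: (304 + 45) mod 360 = 349°
Analogous hues = 259° and 349°


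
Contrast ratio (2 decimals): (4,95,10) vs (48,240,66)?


Linearize each sRGB channel c=v/255: c/12.92 if c ≤ 0.04045 else ((c+0.055)/1.055)^2.4
L = 0.2126×R_lin + 0.7152×G_lin + 0.0722×B_lin
Color 1 (4,95,10):
  R=4: 4/255≈0.0157 ≤ 0.04045 → 0.0157/12.92 ≈ 0.00121
  G=95: 95/255≈0.3725 > 0.04045 → ((0.3725+0.055)/1.055)^2.4 ≈ 0.11444
  B=10: 10/255≈0.0392 ≤ 0.04045 → 0.0392/12.92 ≈ 0.00304
  L1 = 0.2126×0.00121 + 0.7152×0.11444 + 0.0722×0.00304 ≈ 0.08232
Color 2 (48,240,66):
  R=48: 48/255≈0.1882 > 0.04045 → ((0.1882+0.055)/1.055)^2.4 ≈ 0.02956
  G=240: 240/255≈0.9412 > 0.04045 → ((0.9412+0.055)/1.055)^2.4 ≈ 0.87137
  B=66: 66/255≈0.2588 > 0.04045 → ((0.2588+0.055)/1.055)^2.4 ≈ 0.05448
  L2 = 0.2126×0.02956 + 0.7152×0.87137 + 0.0722×0.05448 ≈ 0.63342
Lighter = 0.63342, Darker = 0.08232
Ratio = (L_lighter + 0.05) / (L_darker + 0.05)
Ratio = (0.63342 + 0.05) / (0.08232 + 0.05) = 0.68342 / 0.13232 ≈ 5.1648
Ratio ≈ 5.16:1


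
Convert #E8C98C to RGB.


E8 → 232 (R)
C9 → 201 (G)
8C → 140 (B)
= RGB(232, 201, 140)


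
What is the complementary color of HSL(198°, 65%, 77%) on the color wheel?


Complement = opposite side of color wheel = hue + 180°
H' = (198 + 180) mod 360 = 18°
S and L unchanged.
= HSL(18°, 65%, 77%)


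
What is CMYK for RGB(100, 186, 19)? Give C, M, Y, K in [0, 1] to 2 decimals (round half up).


R'=100/255≈0.3922, G'=186/255≈0.7294, B'=19/255≈0.0745
K = 1 - max(R',G',B') = 1 - 186/255 = 69/255 = 0.27058… → 0.27
(1-R'-K)/(1-K) simplifies to (max-R)/max with max = 186:
C = (186-100)/186 = 86/186 = 0.46236… → 0.46
M = (186-186)/186 = 0/186 = 0 → 0.00
Y = (186-19)/186 = 167/186 = 0.89784… → 0.90
= CMYK(0.46, 0.00, 0.90, 0.27)


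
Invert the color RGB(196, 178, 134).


Invert: (255-R, 255-G, 255-B)
R: 255-196 = 59
G: 255-178 = 77
B: 255-134 = 121
= RGB(59, 77, 121)


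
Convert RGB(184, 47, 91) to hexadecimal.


R = 184 → B8 (hex)
G = 47 → 2F (hex)
B = 91 → 5B (hex)
Hex = #B82F5B


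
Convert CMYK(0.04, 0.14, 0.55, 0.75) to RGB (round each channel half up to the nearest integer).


R = 255 × (1-C) × (1-K) = 255 × 0.96 × 0.25 = 61.2 → 61
G = 255 × (1-M) × (1-K) = 255 × 0.86 × 0.25 = 54.825 → 55
B = 255 × (1-Y) × (1-K) = 255 × 0.45 × 0.25 = 28.6875 → 29
= RGB(61, 55, 29)


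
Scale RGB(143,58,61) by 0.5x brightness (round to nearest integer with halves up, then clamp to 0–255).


Multiply each channel by 0.5, round half up, clamp to [0, 255]
R: 143×0.5 = 71.5 → round → 72
G: 58×0.5 = 29
B: 61×0.5 = 30.5 → round → 31
= RGB(72, 29, 31)


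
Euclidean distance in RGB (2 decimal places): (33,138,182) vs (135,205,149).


d = √[(R₁-R₂)² + (G₁-G₂)² + (B₁-B₂)²]
d = √[(33-135)² + (138-205)² + (182-149)²]
d = √[10404 + 4489 + 1089]
d = √15982
d ≈ 126.42


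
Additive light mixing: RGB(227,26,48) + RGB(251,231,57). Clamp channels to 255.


Additive: each channel = min(255, C₁+C₂)
R: 227+251 = 478 → 255
G: 26+231 = 257 → 255
B: 48+57 = 105 → 105
= RGB(255, 255, 105)


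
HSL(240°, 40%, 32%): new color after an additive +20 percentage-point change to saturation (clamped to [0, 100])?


Original S = 40%
Adjustment = +20 percentage points
New S = 40 + (20) = 60
Clamp to [0, 100] → 60
= HSL(240°, 60%, 32%)


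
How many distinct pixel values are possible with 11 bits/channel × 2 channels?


Total bits = 11 bits/channel × 2 channels = 22 bits
Distinct pixel values = 2^22
= 4,194,304 pixel values


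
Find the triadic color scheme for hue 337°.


Triadic: equally spaced at 120° intervals
H1 = 337°
H2 = (337 + 120) mod 360 = 97°
H3 = (337 + 240) mod 360 = 217°
Triadic = 337°, 97°, 217°


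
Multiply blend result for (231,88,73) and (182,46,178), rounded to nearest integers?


Multiply: C = A×B/255, rounded to nearest integer
R: 231×182/255 = 42042/255 ≈ 164.871 → 165
G: 88×46/255 = 4048/255 ≈ 15.875 → 16
B: 73×178/255 = 12994/255 ≈ 50.957 → 51
= RGB(165, 16, 51)


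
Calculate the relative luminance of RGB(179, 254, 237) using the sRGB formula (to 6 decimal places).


Linearize each channel (sRGB transfer function): c = v/255; c_lin = c/12.92 if c ≤ 0.04045, else ((c+0.055)/1.055)^2.4
  R: 179/255 ≈ 0.701961 > 0.04045 → ((0.701961+0.055)/1.055)^2.4 ≈ 0.450786
  G: 254/255 ≈ 0.996078 > 0.04045 → ((0.996078+0.055)/1.055)^2.4 ≈ 0.991102
  B: 237/255 ≈ 0.929412 > 0.04045 → ((0.929412+0.055)/1.055)^2.4 ≈ 0.846873
R_lin = 0.450786, G_lin = 0.991102, B_lin = 0.846873
L = 0.2126×R + 0.7152×G + 0.0722×B
L = 0.2126×0.450786 + 0.7152×0.991102 + 0.0722×0.846873
L ≈ 0.865818


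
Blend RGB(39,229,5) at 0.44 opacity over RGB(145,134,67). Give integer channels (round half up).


C = α×F + (1-α)×B, with 1-α = 0.56
R: 0.44×39 + 0.56×145 = 17.16 + 81.20 = 98.36 → 98
G: 0.44×229 + 0.56×134 = 100.76 + 75.04 = 175.80 → 176
B: 0.44×5 + 0.56×67 = 2.20 + 37.52 = 39.72 → 40
= RGB(98, 176, 40)


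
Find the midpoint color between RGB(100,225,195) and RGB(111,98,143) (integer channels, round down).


Midpoint: each channel = ⌊(C₁+C₂)/2⌋
R: ⌊(100+111)/2⌋ = 105
G: ⌊(225+98)/2⌋ = 161
B: ⌊(195+143)/2⌋ = 169
= RGB(105, 161, 169)


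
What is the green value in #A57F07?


Color: #A57F07
R = A5 = 165
G = 7F = 127
B = 07 = 7
Green = 127


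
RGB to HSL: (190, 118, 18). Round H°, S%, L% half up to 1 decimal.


Normalize: R'=190/255≈0.7451, G'=118/255≈0.4627, B'=18/255≈0.0706
Max=190/255, Min=18/255, Δ=Max-Min=172/255
L = (Max+Min)/2 = (190+18)/510 = 208/510 = 0.40784… → L = 40.8%
L ≤ 0.5 → S = Δ/(Max+Min) = 172/(190+18) = 172/208 = 0.82692… → S = 82.7%
(the 1/255 factors cancel in S and H, so raw channel differences can be used)
Max is R' → H = 60 × (((G-B)/Δ) mod 6) = 60 × (((118-18)/172) mod 6)
  100/172 = 0.5813…
  H = 60 × 0.5813… = 34.883…° → H = 34.9°
= HSL(34.9°, 82.7%, 40.8%)


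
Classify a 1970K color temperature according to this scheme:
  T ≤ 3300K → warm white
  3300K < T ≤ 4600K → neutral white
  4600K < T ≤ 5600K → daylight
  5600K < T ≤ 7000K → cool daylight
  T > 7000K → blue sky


Temperature: 1970K
1970K ≤ 3300K → warm white
Classification: warm white


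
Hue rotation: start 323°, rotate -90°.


New hue = (H + rotation) mod 360
New hue = (323 -90) mod 360
= 233 mod 360
= 233°


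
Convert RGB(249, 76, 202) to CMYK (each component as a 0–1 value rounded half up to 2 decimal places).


R'=249/255≈0.9765, G'=76/255≈0.2980, B'=202/255≈0.7922
K = 1 - max(R',G',B') = 1 - 249/255 = 6/255 = 0.02352… → 0.02
(1-R'-K)/(1-K) simplifies to (max-R)/max with max = 249:
C = (249-249)/249 = 0/249 = 0 → 0.00
M = (249-76)/249 = 173/249 = 0.69477… → 0.69
Y = (249-202)/249 = 47/249 = 0.18875… → 0.19
= CMYK(0.00, 0.69, 0.19, 0.02)


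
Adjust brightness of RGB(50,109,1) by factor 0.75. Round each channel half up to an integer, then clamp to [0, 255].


Multiply each channel by 0.75, round half up, clamp to [0, 255]
R: 50×0.75 = 37.5 → round → 38
G: 109×0.75 = 81.75 → round → 82
B: 1×0.75 = 0.75 → round → 1
= RGB(38, 82, 1)


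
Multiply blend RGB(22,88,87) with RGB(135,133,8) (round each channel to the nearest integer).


Multiply: C = A×B/255, rounded to nearest integer
R: 22×135/255 = 2970/255 ≈ 11.647 → 12
G: 88×133/255 = 11704/255 ≈ 45.898 → 46
B: 87×8/255 = 696/255 ≈ 2.729 → 3
= RGB(12, 46, 3)


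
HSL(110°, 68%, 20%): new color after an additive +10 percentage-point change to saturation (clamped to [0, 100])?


Original S = 68%
Adjustment = +10 percentage points
New S = 68 + (10) = 78
Clamp to [0, 100] → 78
= HSL(110°, 78%, 20%)


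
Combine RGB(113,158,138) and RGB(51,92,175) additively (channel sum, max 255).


Additive: each channel = min(255, C₁+C₂)
R: 113+51 = 164 → 164
G: 158+92 = 250 → 250
B: 138+175 = 313 → 255
= RGB(164, 250, 255)


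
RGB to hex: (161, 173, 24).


R = 161 → A1 (hex)
G = 173 → AD (hex)
B = 24 → 18 (hex)
Hex = #A1AD18


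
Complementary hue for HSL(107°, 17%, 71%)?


Complement = opposite side of color wheel = hue + 180°
H' = (107 + 180) mod 360 = 287°
S and L unchanged.
= HSL(287°, 17%, 71%)


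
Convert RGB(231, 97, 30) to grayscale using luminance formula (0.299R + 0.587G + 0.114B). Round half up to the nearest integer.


Gray = 0.299×R + 0.587×G + 0.114×B
Gray = 0.299×231 + 0.587×97 + 0.114×30
Gray = 69.069 + 56.939 + 3.420
Gray = 129.428 → round half up → 129
Gray = 129


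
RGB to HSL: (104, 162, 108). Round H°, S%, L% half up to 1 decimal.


Normalize: R'=104/255≈0.4078, G'=162/255≈0.6353, B'=108/255≈0.4235
Max=162/255, Min=104/255, Δ=Max-Min=58/255
L = (Max+Min)/2 = (162+104)/510 = 266/510 = 0.52156… → L = 52.2%
L > 0.5 → S = Δ/(2-Max-Min) = 58/(510-162-104) = 58/244 = 0.23770… → S = 23.8%
(the 1/255 factors cancel in S and H, so raw channel differences can be used)
Max is G' → H = 60 × ((B-R)/Δ + 2) = 60 × ((108-104)/58 + 2)
  4/58 + 2 = 0.0689… + 2 = 2.0689…
  H = 60 × 2.0689… = 124.137…° → H = 124.1°
= HSL(124.1°, 23.8%, 52.2%)


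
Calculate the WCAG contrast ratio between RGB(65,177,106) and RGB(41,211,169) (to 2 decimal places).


Linearize each sRGB channel c=v/255: c/12.92 if c ≤ 0.04045 else ((c+0.055)/1.055)^2.4
L = 0.2126×R_lin + 0.7152×G_lin + 0.0722×B_lin
Color 1 (65,177,106):
  R=65: 65/255≈0.2549 > 0.04045 → ((0.2549+0.055)/1.055)^2.4 ≈ 0.05286
  G=177: 177/255≈0.6941 > 0.04045 → ((0.6941+0.055)/1.055)^2.4 ≈ 0.43966
  B=106: 106/255≈0.4157 > 0.04045 → ((0.4157+0.055)/1.055)^2.4 ≈ 0.14413
  L1 = 0.2126×0.05286 + 0.7152×0.43966 + 0.0722×0.14413 ≈ 0.33609
Color 2 (41,211,169):
  R=41: 41/255≈0.1608 > 0.04045 → ((0.1608+0.055)/1.055)^2.4 ≈ 0.02217
  G=211: 211/255≈0.8275 > 0.04045 → ((0.8275+0.055)/1.055)^2.4 ≈ 0.65141
  B=169: 169/255≈0.6627 > 0.04045 → ((0.6627+0.055)/1.055)^2.4 ≈ 0.39676
  L2 = 0.2126×0.02217 + 0.7152×0.65141 + 0.0722×0.39676 ≈ 0.49925
Lighter = 0.49925, Darker = 0.33609
Ratio = (L_lighter + 0.05) / (L_darker + 0.05)
Ratio = (0.49925 + 0.05) / (0.33609 + 0.05) = 0.54925 / 0.38609 ≈ 1.4226
Ratio ≈ 1.42:1


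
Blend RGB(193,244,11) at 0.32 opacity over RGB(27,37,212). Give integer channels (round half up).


C = α×F + (1-α)×B, with 1-α = 0.68
R: 0.32×193 + 0.68×27 = 61.76 + 18.36 = 80.12 → 80
G: 0.32×244 + 0.68×37 = 78.08 + 25.16 = 103.24 → 103
B: 0.32×11 + 0.68×212 = 3.52 + 144.16 = 147.68 → 148
= RGB(80, 103, 148)


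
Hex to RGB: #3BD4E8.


3B → 59 (R)
D4 → 212 (G)
E8 → 232 (B)
= RGB(59, 212, 232)


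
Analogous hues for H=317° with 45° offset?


Base hue: 317°
Left analog: (317 - 45) mod 360 = 272°
Right analog: (317 + 45) mod 360 = 2°
Analogous hues = 272° and 2°


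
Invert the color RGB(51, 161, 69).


Invert: (255-R, 255-G, 255-B)
R: 255-51 = 204
G: 255-161 = 94
B: 255-69 = 186
= RGB(204, 94, 186)


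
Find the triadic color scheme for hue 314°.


Triadic: equally spaced at 120° intervals
H1 = 314°
H2 = (314 + 120) mod 360 = 74°
H3 = (314 + 240) mod 360 = 194°
Triadic = 314°, 74°, 194°


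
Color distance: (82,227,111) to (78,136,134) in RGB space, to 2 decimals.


d = √[(R₁-R₂)² + (G₁-G₂)² + (B₁-B₂)²]
d = √[(82-78)² + (227-136)² + (111-134)²]
d = √[16 + 8281 + 529]
d = √8826
d ≈ 93.95


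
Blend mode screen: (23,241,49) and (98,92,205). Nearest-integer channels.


Screen: C = 255 - (255-A)×(255-B)/255, rounded to nearest integer
R: 255 - (255-23)×(255-98)/255 = 255 - 36424/255 ≈ 255 - 142.839 = 112.161 → 112
G: 255 - (255-241)×(255-92)/255 = 255 - 2282/255 ≈ 255 - 8.949 = 246.051 → 246
B: 255 - (255-49)×(255-205)/255 = 255 - 10300/255 ≈ 255 - 40.392 = 214.608 → 215
= RGB(112, 246, 215)


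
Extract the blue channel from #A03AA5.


Color: #A03AA5
R = A0 = 160
G = 3A = 58
B = A5 = 165
Blue = 165


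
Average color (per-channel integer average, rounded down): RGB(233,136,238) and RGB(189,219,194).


Midpoint: each channel = ⌊(C₁+C₂)/2⌋
R: ⌊(233+189)/2⌋ = 211
G: ⌊(136+219)/2⌋ = 177
B: ⌊(238+194)/2⌋ = 216
= RGB(211, 177, 216)


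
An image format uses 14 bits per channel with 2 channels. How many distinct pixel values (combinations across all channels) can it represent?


Total bits = 14 bits/channel × 2 channels = 28 bits
Distinct pixel values = 2^28
= 268,435,456 pixel values


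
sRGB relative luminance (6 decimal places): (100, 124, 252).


Linearize each channel (sRGB transfer function): c = v/255; c_lin = c/12.92 if c ≤ 0.04045, else ((c+0.055)/1.055)^2.4
  R: 100/255 ≈ 0.392157 > 0.04045 → ((0.392157+0.055)/1.055)^2.4 ≈ 0.127438
  G: 124/255 ≈ 0.486275 > 0.04045 → ((0.486275+0.055)/1.055)^2.4 ≈ 0.201556
  B: 252/255 ≈ 0.988235 > 0.04045 → ((0.988235+0.055)/1.055)^2.4 ≈ 0.973445
R_lin = 0.127438, G_lin = 0.201556, B_lin = 0.973445
L = 0.2126×R + 0.7152×G + 0.0722×B
L = 0.2126×0.127438 + 0.7152×0.201556 + 0.0722×0.973445
L ≈ 0.241529


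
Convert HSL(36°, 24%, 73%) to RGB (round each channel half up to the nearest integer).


H=36°, S=0.24, L=0.73
C = (1-|2L-1|)×S = (1-|0.46|)×0.24 = 0.1296
H' = H/60 = 36/60 ≈ 0.6000; X = C×(1-|H' mod 2 - 1|) = 0.07776
m = L - C/2 = 0.73 - 0.0648 = 0.6652
Sector ⌊H'⌋ = 0 → (R',G',B') = (0.1296, 0.07776, 0.0)
RGB = ((R'+m)×255, (G'+m)×255, (B'+m)×255) = (202.674, 189.4548, 169.626)
Round half up → RGB(203, 189, 170)


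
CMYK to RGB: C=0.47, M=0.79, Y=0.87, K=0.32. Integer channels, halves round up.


R = 255 × (1-C) × (1-K) = 255 × 0.53 × 0.68 = 91.902 → 92
G = 255 × (1-M) × (1-K) = 255 × 0.21 × 0.68 = 36.414 → 36
B = 255 × (1-Y) × (1-K) = 255 × 0.13 × 0.68 = 22.542 → 23
= RGB(92, 36, 23)


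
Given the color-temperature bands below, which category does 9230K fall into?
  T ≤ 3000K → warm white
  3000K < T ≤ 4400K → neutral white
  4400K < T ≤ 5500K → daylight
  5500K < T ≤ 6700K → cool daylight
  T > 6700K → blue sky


Temperature: 9230K
9230K > 6700K → blue sky
Classification: blue sky


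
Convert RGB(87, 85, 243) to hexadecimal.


R = 87 → 57 (hex)
G = 85 → 55 (hex)
B = 243 → F3 (hex)
Hex = #5755F3


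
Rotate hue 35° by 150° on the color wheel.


New hue = (H + rotation) mod 360
New hue = (35 + 150) mod 360
= 185 mod 360
= 185°


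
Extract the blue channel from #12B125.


Color: #12B125
R = 12 = 18
G = B1 = 177
B = 25 = 37
Blue = 37


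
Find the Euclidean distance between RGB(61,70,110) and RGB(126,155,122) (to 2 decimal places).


d = √[(R₁-R₂)² + (G₁-G₂)² + (B₁-B₂)²]
d = √[(61-126)² + (70-155)² + (110-122)²]
d = √[4225 + 7225 + 144]
d = √11594
d ≈ 107.68


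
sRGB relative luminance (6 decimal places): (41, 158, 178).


Linearize each channel (sRGB transfer function): c = v/255; c_lin = c/12.92 if c ≤ 0.04045, else ((c+0.055)/1.055)^2.4
  R: 41/255 ≈ 0.160784 > 0.04045 → ((0.160784+0.055)/1.055)^2.4 ≈ 0.022174
  G: 158/255 ≈ 0.619608 > 0.04045 → ((0.619608+0.055)/1.055)^2.4 ≈ 0.341914
  B: 178/255 ≈ 0.698039 > 0.04045 → ((0.698039+0.055)/1.055)^2.4 ≈ 0.445201
R_lin = 0.022174, G_lin = 0.341914, B_lin = 0.445201
L = 0.2126×R + 0.7152×G + 0.0722×B
L = 0.2126×0.022174 + 0.7152×0.341914 + 0.0722×0.445201
L ≈ 0.281395


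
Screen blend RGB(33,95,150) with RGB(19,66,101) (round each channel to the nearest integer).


Screen: C = 255 - (255-A)×(255-B)/255, rounded to nearest integer
R: 255 - (255-33)×(255-19)/255 = 255 - 52392/255 ≈ 255 - 205.459 = 49.541 → 50
G: 255 - (255-95)×(255-66)/255 = 255 - 30240/255 ≈ 255 - 118.588 = 136.412 → 136
B: 255 - (255-150)×(255-101)/255 = 255 - 16170/255 ≈ 255 - 63.412 = 191.588 → 192
= RGB(50, 136, 192)


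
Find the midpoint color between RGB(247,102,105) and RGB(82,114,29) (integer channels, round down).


Midpoint: each channel = ⌊(C₁+C₂)/2⌋
R: ⌊(247+82)/2⌋ = 164
G: ⌊(102+114)/2⌋ = 108
B: ⌊(105+29)/2⌋ = 67
= RGB(164, 108, 67)


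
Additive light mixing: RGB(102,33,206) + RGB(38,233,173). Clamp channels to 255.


Additive: each channel = min(255, C₁+C₂)
R: 102+38 = 140 → 140
G: 33+233 = 266 → 255
B: 206+173 = 379 → 255
= RGB(140, 255, 255)


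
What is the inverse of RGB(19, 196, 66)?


Invert: (255-R, 255-G, 255-B)
R: 255-19 = 236
G: 255-196 = 59
B: 255-66 = 189
= RGB(236, 59, 189)


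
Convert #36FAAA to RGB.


36 → 54 (R)
FA → 250 (G)
AA → 170 (B)
= RGB(54, 250, 170)


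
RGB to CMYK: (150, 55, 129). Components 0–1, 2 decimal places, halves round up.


R'=150/255≈0.5882, G'=55/255≈0.2157, B'=129/255≈0.5059
K = 1 - max(R',G',B') = 1 - 150/255 = 105/255 = 0.41176… → 0.41
(1-R'-K)/(1-K) simplifies to (max-R)/max with max = 150:
C = (150-150)/150 = 0/150 = 0 → 0.00
M = (150-55)/150 = 95/150 = 0.63333… → 0.63
Y = (150-129)/150 = 21/150 = 0.14 → 0.14
= CMYK(0.00, 0.63, 0.14, 0.41)


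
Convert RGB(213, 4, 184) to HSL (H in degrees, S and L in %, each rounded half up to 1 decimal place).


Normalize: R'=213/255≈0.8353, G'=4/255≈0.0157, B'=184/255≈0.7216
Max=213/255, Min=4/255, Δ=Max-Min=209/255
L = (Max+Min)/2 = (213+4)/510 = 217/510 = 0.42549… → L = 42.5%
L ≤ 0.5 → S = Δ/(Max+Min) = 209/(213+4) = 209/217 = 0.96313… → S = 96.3%
(the 1/255 factors cancel in S and H, so raw channel differences can be used)
Max is R' → H = 60 × (((G-B)/Δ) mod 6) = 60 × (((4-184)/209) mod 6)
  (-180)/209 = -0.8612…; negative, so add 6 → 5.1387…
  H = 60 × 5.1387… = 308.325…° → H = 308.3°
= HSL(308.3°, 96.3%, 42.5%)


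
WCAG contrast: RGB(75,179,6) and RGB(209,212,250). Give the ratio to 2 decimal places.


Linearize each sRGB channel c=v/255: c/12.92 if c ≤ 0.04045 else ((c+0.055)/1.055)^2.4
L = 0.2126×R_lin + 0.7152×G_lin + 0.0722×B_lin
Color 1 (75,179,6):
  R=75: 75/255≈0.2941 > 0.04045 → ((0.2941+0.055)/1.055)^2.4 ≈ 0.07036
  G=179: 179/255≈0.7020 > 0.04045 → ((0.7020+0.055)/1.055)^2.4 ≈ 0.45079
  B=6: 6/255≈0.0235 ≤ 0.04045 → 0.0235/12.92 ≈ 0.00182
  L1 = 0.2126×0.07036 + 0.7152×0.45079 + 0.0722×0.00182 ≈ 0.33749
Color 2 (209,212,250):
  R=209: 209/255≈0.8196 > 0.04045 → ((0.8196+0.055)/1.055)^2.4 ≈ 0.63760
  G=212: 212/255≈0.8314 > 0.04045 → ((0.8314+0.055)/1.055)^2.4 ≈ 0.65837
  B=250: 250/255≈0.9804 > 0.04045 → ((0.9804+0.055)/1.055)^2.4 ≈ 0.95597
  L2 = 0.2126×0.63760 + 0.7152×0.65837 + 0.0722×0.95597 ≈ 0.67544
Lighter = 0.67544, Darker = 0.33749
Ratio = (L_lighter + 0.05) / (L_darker + 0.05)
Ratio = (0.67544 + 0.05) / (0.33749 + 0.05) = 0.72544 / 0.38749 ≈ 1.8722
Ratio ≈ 1.87:1


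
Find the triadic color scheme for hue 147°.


Triadic: equally spaced at 120° intervals
H1 = 147°
H2 = (147 + 120) mod 360 = 267°
H3 = (147 + 240) mod 360 = 27°
Triadic = 147°, 267°, 27°


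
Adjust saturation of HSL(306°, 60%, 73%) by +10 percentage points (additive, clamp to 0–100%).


Original S = 60%
Adjustment = +10 percentage points
New S = 60 + (10) = 70
Clamp to [0, 100] → 70
= HSL(306°, 70%, 73%)


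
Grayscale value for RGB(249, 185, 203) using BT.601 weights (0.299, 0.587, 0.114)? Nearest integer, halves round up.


Gray = 0.299×R + 0.587×G + 0.114×B
Gray = 0.299×249 + 0.587×185 + 0.114×203
Gray = 74.451 + 108.595 + 23.142
Gray = 206.188 → round half up → 206
Gray = 206


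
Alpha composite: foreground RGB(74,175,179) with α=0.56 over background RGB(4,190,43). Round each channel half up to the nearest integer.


C = α×F + (1-α)×B, with 1-α = 0.44
R: 0.56×74 + 0.44×4 = 41.44 + 1.76 = 43.20 → 43
G: 0.56×175 + 0.44×190 = 98.00 + 83.60 = 181.60 → 182
B: 0.56×179 + 0.44×43 = 100.24 + 18.92 = 119.16 → 119
= RGB(43, 182, 119)


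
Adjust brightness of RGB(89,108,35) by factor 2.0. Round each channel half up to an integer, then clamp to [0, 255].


Multiply each channel by 2.0, round half up, clamp to [0, 255]
R: 89×2.0 = 178
G: 108×2.0 = 216
B: 35×2.0 = 70
= RGB(178, 216, 70)


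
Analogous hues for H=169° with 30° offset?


Base hue: 169°
Left analog: (169 - 30) mod 360 = 139°
Right analog: (169 + 30) mod 360 = 199°
Analogous hues = 139° and 199°


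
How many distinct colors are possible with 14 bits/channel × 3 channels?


Total bits = 14 bits/channel × 3 channels = 42 bits
Distinct colors = 2^42
= 4,398,046,511,104 colors


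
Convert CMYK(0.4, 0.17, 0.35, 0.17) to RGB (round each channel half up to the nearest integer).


R = 255 × (1-C) × (1-K) = 255 × 0.60 × 0.83 = 126.99 → 127
G = 255 × (1-M) × (1-K) = 255 × 0.83 × 0.83 = 175.6695 → 176
B = 255 × (1-Y) × (1-K) = 255 × 0.65 × 0.83 = 137.5725 → 138
= RGB(127, 176, 138)


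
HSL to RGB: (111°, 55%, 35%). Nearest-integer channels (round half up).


H=111°, S=0.55, L=0.35
C = (1-|2L-1|)×S = (1-|-0.30|)×0.55 = 0.385
H' = H/60 = 111/60 ≈ 1.8500; X = C×(1-|H' mod 2 - 1|) = 0.05775
m = L - C/2 = 0.35 - 0.1925 = 0.1575
Sector ⌊H'⌋ = 1 → (R',G',B') = (0.05775, 0.385, 0.0)
RGB = ((R'+m)×255, (G'+m)×255, (B'+m)×255) = (54.88875, 138.3375, 40.1625)
Round half up → RGB(55, 138, 40)


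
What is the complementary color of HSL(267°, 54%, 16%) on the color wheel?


Complement = opposite side of color wheel = hue + 180°
H' = (267 + 180) mod 360 = 87°
S and L unchanged.
= HSL(87°, 54%, 16%)


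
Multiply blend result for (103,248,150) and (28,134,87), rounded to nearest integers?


Multiply: C = A×B/255, rounded to nearest integer
R: 103×28/255 = 2884/255 ≈ 11.310 → 11
G: 248×134/255 = 33232/255 ≈ 130.322 → 130
B: 150×87/255 = 13050/255 ≈ 51.176 → 51
= RGB(11, 130, 51)


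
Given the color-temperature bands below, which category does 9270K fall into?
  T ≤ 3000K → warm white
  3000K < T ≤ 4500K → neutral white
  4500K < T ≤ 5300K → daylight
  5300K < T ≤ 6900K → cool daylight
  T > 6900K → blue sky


Temperature: 9270K
9270K > 6900K → blue sky
Classification: blue sky


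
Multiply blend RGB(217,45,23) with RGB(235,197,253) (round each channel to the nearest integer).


Multiply: C = A×B/255, rounded to nearest integer
R: 217×235/255 = 50995/255 ≈ 199.980 → 200
G: 45×197/255 = 8865/255 ≈ 34.765 → 35
B: 23×253/255 = 5819/255 ≈ 22.820 → 23
= RGB(200, 35, 23)


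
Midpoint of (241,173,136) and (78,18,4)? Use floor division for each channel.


Midpoint: each channel = ⌊(C₁+C₂)/2⌋
R: ⌊(241+78)/2⌋ = 159
G: ⌊(173+18)/2⌋ = 95
B: ⌊(136+4)/2⌋ = 70
= RGB(159, 95, 70)


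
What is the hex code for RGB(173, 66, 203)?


R = 173 → AD (hex)
G = 66 → 42 (hex)
B = 203 → CB (hex)
Hex = #AD42CB


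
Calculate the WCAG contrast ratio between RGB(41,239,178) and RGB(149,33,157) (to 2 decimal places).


Linearize each sRGB channel c=v/255: c/12.92 if c ≤ 0.04045 else ((c+0.055)/1.055)^2.4
L = 0.2126×R_lin + 0.7152×G_lin + 0.0722×B_lin
Color 1 (41,239,178):
  R=41: 41/255≈0.1608 > 0.04045 → ((0.1608+0.055)/1.055)^2.4 ≈ 0.02217
  G=239: 239/255≈0.9373 > 0.04045 → ((0.9373+0.055)/1.055)^2.4 ≈ 0.86316
  B=178: 178/255≈0.6980 > 0.04045 → ((0.6980+0.055)/1.055)^2.4 ≈ 0.44520
  L1 = 0.2126×0.02217 + 0.7152×0.86316 + 0.0722×0.44520 ≈ 0.65419
Color 2 (149,33,157):
  R=149: 149/255≈0.5843 > 0.04045 → ((0.5843+0.055)/1.055)^2.4 ≈ 0.30054
  G=33: 33/255≈0.1294 > 0.04045 → ((0.1294+0.055)/1.055)^2.4 ≈ 0.01521
  B=157: 157/255≈0.6157 > 0.04045 → ((0.6157+0.055)/1.055)^2.4 ≈ 0.33716
  L2 = 0.2126×0.30054 + 0.7152×0.01521 + 0.0722×0.33716 ≈ 0.09912
Lighter = 0.65419, Darker = 0.09912
Ratio = (L_lighter + 0.05) / (L_darker + 0.05)
Ratio = (0.65419 + 0.05) / (0.09912 + 0.05) = 0.70419 / 0.14912 ≈ 4.7224
Ratio ≈ 4.72:1


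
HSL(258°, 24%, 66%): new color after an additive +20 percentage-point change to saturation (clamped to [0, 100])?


Original S = 24%
Adjustment = +20 percentage points
New S = 24 + (20) = 44
Clamp to [0, 100] → 44
= HSL(258°, 44%, 66%)


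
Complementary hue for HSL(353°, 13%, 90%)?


Complement = opposite side of color wheel = hue + 180°
H' = (353 + 180) mod 360 = 173°
S and L unchanged.
= HSL(173°, 13%, 90%)


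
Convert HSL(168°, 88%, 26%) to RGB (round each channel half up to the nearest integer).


H=168°, S=0.88, L=0.26
C = (1-|2L-1|)×S = (1-|-0.48|)×0.88 = 0.4576
H' = H/60 = 168/60 ≈ 2.8000; X = C×(1-|H' mod 2 - 1|) = 0.36608
m = L - C/2 = 0.26 - 0.2288 = 0.0312
Sector ⌊H'⌋ = 2 → (R',G',B') = (0.0, 0.4576, 0.36608)
RGB = ((R'+m)×255, (G'+m)×255, (B'+m)×255) = (7.956, 124.644, 101.3064)
Round half up → RGB(8, 125, 101)


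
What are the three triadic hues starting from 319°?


Triadic: equally spaced at 120° intervals
H1 = 319°
H2 = (319 + 120) mod 360 = 79°
H3 = (319 + 240) mod 360 = 199°
Triadic = 319°, 79°, 199°


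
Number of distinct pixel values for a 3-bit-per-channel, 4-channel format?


Total bits = 3 bits/channel × 4 channels = 12 bits
Distinct pixel values = 2^12
= 4,096 pixel values


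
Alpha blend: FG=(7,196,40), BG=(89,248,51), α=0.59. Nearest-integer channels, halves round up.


C = α×F + (1-α)×B, with 1-α = 0.41
R: 0.59×7 + 0.41×89 = 4.13 + 36.49 = 40.62 → 41
G: 0.59×196 + 0.41×248 = 115.64 + 101.68 = 217.32 → 217
B: 0.59×40 + 0.41×51 = 23.60 + 20.91 = 44.51 → 45
= RGB(41, 217, 45)


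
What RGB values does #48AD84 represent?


48 → 72 (R)
AD → 173 (G)
84 → 132 (B)
= RGB(72, 173, 132)


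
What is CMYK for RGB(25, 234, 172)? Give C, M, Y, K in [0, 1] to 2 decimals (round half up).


R'=25/255≈0.0980, G'=234/255≈0.9176, B'=172/255≈0.6745
K = 1 - max(R',G',B') = 1 - 234/255 = 21/255 = 0.08235… → 0.08
(1-R'-K)/(1-K) simplifies to (max-R)/max with max = 234:
C = (234-25)/234 = 209/234 = 0.89316… → 0.89
M = (234-234)/234 = 0/234 = 0 → 0.00
Y = (234-172)/234 = 62/234 = 0.26495… → 0.26
= CMYK(0.89, 0.00, 0.26, 0.08)


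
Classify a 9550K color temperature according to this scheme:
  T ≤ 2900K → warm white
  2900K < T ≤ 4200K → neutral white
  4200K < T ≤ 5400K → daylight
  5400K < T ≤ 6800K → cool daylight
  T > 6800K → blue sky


Temperature: 9550K
9550K > 6800K → blue sky
Classification: blue sky


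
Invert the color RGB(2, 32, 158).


Invert: (255-R, 255-G, 255-B)
R: 255-2 = 253
G: 255-32 = 223
B: 255-158 = 97
= RGB(253, 223, 97)


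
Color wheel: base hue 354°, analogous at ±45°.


Base hue: 354°
Left analog: (354 - 45) mod 360 = 309°
Right analog: (354 + 45) mod 360 = 39°
Analogous hues = 309° and 39°


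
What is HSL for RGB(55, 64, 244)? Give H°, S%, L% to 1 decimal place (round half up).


Normalize: R'=55/255≈0.2157, G'=64/255≈0.2510, B'=244/255≈0.9569
Max=244/255, Min=55/255, Δ=Max-Min=189/255
L = (Max+Min)/2 = (244+55)/510 = 299/510 = 0.58627… → L = 58.6%
L > 0.5 → S = Δ/(2-Max-Min) = 189/(510-244-55) = 189/211 = 0.89573… → S = 89.6%
(the 1/255 factors cancel in S and H, so raw channel differences can be used)
Max is B' → H = 60 × ((R-G)/Δ + 4) = 60 × ((55-64)/189 + 4)
  -9/189 + 4 = -0.0476… + 4 = 3.9523…
  H = 60 × 3.9523… = 237.142…° → H = 237.1°
= HSL(237.1°, 89.6%, 58.6%)


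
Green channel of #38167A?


Color: #38167A
R = 38 = 56
G = 16 = 22
B = 7A = 122
Green = 22


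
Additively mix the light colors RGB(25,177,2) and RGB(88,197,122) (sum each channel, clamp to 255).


Additive: each channel = min(255, C₁+C₂)
R: 25+88 = 113 → 113
G: 177+197 = 374 → 255
B: 2+122 = 124 → 124
= RGB(113, 255, 124)


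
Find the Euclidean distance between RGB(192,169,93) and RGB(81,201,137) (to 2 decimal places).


d = √[(R₁-R₂)² + (G₁-G₂)² + (B₁-B₂)²]
d = √[(192-81)² + (169-201)² + (93-137)²]
d = √[12321 + 1024 + 1936]
d = √15281
d ≈ 123.62


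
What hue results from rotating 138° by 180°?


New hue = (H + rotation) mod 360
New hue = (138 + 180) mod 360
= 318 mod 360
= 318°


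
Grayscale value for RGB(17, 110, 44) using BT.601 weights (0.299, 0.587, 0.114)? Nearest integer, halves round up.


Gray = 0.299×R + 0.587×G + 0.114×B
Gray = 0.299×17 + 0.587×110 + 0.114×44
Gray = 5.083 + 64.570 + 5.016
Gray = 74.669 → round half up → 75
Gray = 75


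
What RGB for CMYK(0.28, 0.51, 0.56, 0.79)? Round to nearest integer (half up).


R = 255 × (1-C) × (1-K) = 255 × 0.72 × 0.21 = 38.556 → 39
G = 255 × (1-M) × (1-K) = 255 × 0.49 × 0.21 = 26.2395 → 26
B = 255 × (1-Y) × (1-K) = 255 × 0.44 × 0.21 = 23.562 → 24
= RGB(39, 26, 24)


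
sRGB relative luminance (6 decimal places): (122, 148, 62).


Linearize each channel (sRGB transfer function): c = v/255; c_lin = c/12.92 if c ≤ 0.04045, else ((c+0.055)/1.055)^2.4
  R: 122/255 ≈ 0.478431 > 0.04045 → ((0.478431+0.055)/1.055)^2.4 ≈ 0.194618
  G: 148/255 ≈ 0.580392 > 0.04045 → ((0.580392+0.055)/1.055)^2.4 ≈ 0.296138
  B: 62/255 ≈ 0.243137 > 0.04045 → ((0.243137+0.055)/1.055)^2.4 ≈ 0.048172
R_lin = 0.194618, G_lin = 0.296138, B_lin = 0.048172
L = 0.2126×R + 0.7152×G + 0.0722×B
L = 0.2126×0.194618 + 0.7152×0.296138 + 0.0722×0.048172
L ≈ 0.256652


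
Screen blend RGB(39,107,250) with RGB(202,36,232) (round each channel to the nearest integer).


Screen: C = 255 - (255-A)×(255-B)/255, rounded to nearest integer
R: 255 - (255-39)×(255-202)/255 = 255 - 11448/255 ≈ 255 - 44.894 = 210.106 → 210
G: 255 - (255-107)×(255-36)/255 = 255 - 32412/255 ≈ 255 - 127.106 = 127.894 → 128
B: 255 - (255-250)×(255-232)/255 = 255 - 115/255 ≈ 255 - 0.451 = 254.549 → 255
= RGB(210, 128, 255)


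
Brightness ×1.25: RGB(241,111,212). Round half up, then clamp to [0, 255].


Multiply each channel by 1.25, round half up, clamp to [0, 255]
R: 241×1.25 = 301.25 → round → 301 → clamp → 255
G: 111×1.25 = 138.75 → round → 139
B: 212×1.25 = 265 → clamp → 255
= RGB(255, 139, 255)


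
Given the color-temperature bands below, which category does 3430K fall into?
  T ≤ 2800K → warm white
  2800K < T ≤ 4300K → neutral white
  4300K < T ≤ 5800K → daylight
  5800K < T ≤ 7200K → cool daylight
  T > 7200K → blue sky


Temperature: 3430K
2800K < 3430K ≤ 4300K → neutral white
Classification: neutral white


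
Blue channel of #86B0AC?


Color: #86B0AC
R = 86 = 134
G = B0 = 176
B = AC = 172
Blue = 172


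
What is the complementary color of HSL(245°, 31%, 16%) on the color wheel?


Complement = opposite side of color wheel = hue + 180°
H' = (245 + 180) mod 360 = 65°
S and L unchanged.
= HSL(65°, 31%, 16%)


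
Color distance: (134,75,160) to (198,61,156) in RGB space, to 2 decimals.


d = √[(R₁-R₂)² + (G₁-G₂)² + (B₁-B₂)²]
d = √[(134-198)² + (75-61)² + (160-156)²]
d = √[4096 + 196 + 16]
d = √4308
d ≈ 65.64


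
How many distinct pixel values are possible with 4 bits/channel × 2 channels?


Total bits = 4 bits/channel × 2 channels = 8 bits
Distinct pixel values = 2^8
= 256 pixel values


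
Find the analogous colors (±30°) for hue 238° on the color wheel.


Base hue: 238°
Left analog: (238 - 30) mod 360 = 208°
Right analog: (238 + 30) mod 360 = 268°
Analogous hues = 208° and 268°


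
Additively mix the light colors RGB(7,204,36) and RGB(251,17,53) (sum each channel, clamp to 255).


Additive: each channel = min(255, C₁+C₂)
R: 7+251 = 258 → 255
G: 204+17 = 221 → 221
B: 36+53 = 89 → 89
= RGB(255, 221, 89)


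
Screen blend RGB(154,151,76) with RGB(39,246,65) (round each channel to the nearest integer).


Screen: C = 255 - (255-A)×(255-B)/255, rounded to nearest integer
R: 255 - (255-154)×(255-39)/255 = 255 - 21816/255 ≈ 255 - 85.553 = 169.447 → 169
G: 255 - (255-151)×(255-246)/255 = 255 - 936/255 ≈ 255 - 3.671 = 251.329 → 251
B: 255 - (255-76)×(255-65)/255 = 255 - 34010/255 ≈ 255 - 133.373 = 121.627 → 122
= RGB(169, 251, 122)


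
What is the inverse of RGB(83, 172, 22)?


Invert: (255-R, 255-G, 255-B)
R: 255-83 = 172
G: 255-172 = 83
B: 255-22 = 233
= RGB(172, 83, 233)


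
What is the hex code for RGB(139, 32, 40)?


R = 139 → 8B (hex)
G = 32 → 20 (hex)
B = 40 → 28 (hex)
Hex = #8B2028
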